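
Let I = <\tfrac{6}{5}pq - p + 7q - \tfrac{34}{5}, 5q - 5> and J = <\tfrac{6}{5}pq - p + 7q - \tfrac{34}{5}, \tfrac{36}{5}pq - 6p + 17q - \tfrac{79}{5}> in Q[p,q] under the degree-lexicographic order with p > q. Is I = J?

Yes, the ideals are equal.

For a fixed monomial order, each ideal has a unique reduced Gröbner basis; comparing bases decides equality.
Buchberger on the first generating set:
f_1 = \tfrac{6}{5}pq - p + 7q - \tfrac{34}{5}, LT = pq.
f_2 = 5q - 5, LT = q.

S(f_1,f_2): lcm = pq. S = \tfrac{1}{6}p + \tfrac{35}{6}q - \tfrac{17}{3}.
  reduce S modulo (f_1, f_2):
  remainder \tfrac{1}{6}p + \tfrac{1}{6} ≠ 0; add g_3 = \tfrac{1}{6}p + \tfrac{1}{6} to the basis.

The other S-polynomials (S(f_1,g_3), S(f_2,g_3)) all reduce to 0 modulo the current basis, so we have a Gröbner basis.
Inter-reduce: drop elements whose leading term is divisible by another's, tail-reduce, and make monic.
Reduced Gröbner basis: {p + 1, q - 1}.

Buchberger on the second generating set:
h_1 = \tfrac{6}{5}pq - p + 7q - \tfrac{34}{5}, LT = pq.
h_2 = \tfrac{36}{5}pq - 6p + 17q - \tfrac{79}{5}, LT = pq.

S(h_1,h_2): lcm = pq. S = \tfrac{125}{36}q - \tfrac{125}{36}.
  reduce S modulo (h_1, h_2):
  remainder \tfrac{125}{36}q - \tfrac{125}{36} ≠ 0; add k_3 = \tfrac{125}{36}q - \tfrac{125}{36} to the basis.

S(h_1,k_3): lcm = pq. S = \tfrac{1}{6}p + \tfrac{35}{6}q - \tfrac{17}{3}.
  reduce S modulo (h_1, h_2, k_3):
  remainder \tfrac{1}{6}p + \tfrac{1}{6} ≠ 0; add k_4 = \tfrac{1}{6}p + \tfrac{1}{6} to the basis.

The other S-polynomials (S(h_2,k_3), S(h_1,k_4), S(h_2,k_4), S(k_3,k_4)) all reduce to 0 modulo the current basis, so we have a Gröbner basis.
Inter-reduce: drop elements whose leading term is divisible by another's, tail-reduce, and make monic.
Reduced Gröbner basis: {p + 1, q - 1}.

The two bases agree; hence the ideals are identical.
The same test decides containment: I ⊆ J iff every generator of I reduces to 0 modulo a Gröbner basis of J.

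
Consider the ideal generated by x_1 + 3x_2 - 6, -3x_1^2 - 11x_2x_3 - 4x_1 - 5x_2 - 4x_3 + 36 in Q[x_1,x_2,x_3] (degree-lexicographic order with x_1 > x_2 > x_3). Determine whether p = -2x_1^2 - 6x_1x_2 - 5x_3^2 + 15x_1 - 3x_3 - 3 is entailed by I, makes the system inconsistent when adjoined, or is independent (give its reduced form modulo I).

First compute the reduced Gröbner basis of I by Buchberger's algorithm.
f_1 = x_1 + 3x_2 - 6, LT = x_1.
f_2 = -3x_1^2 - 11x_2x_3 - 4x_1 - 5x_2 - 4x_3 + 36, LT = x_1^2.

S(f_1,f_2): lcm = x_1^2. S = 3x_1x_2 - 11/3x_2x_3 - 22/3x_1 - 5/3x_2 - 4/3x_3 + 12.
  reduce S modulo (f_1, f_2):
  remainder -9x_2^2 - 11/3x_2x_3 + 115/3x_2 - 4/3x_3 - 32 ≠ 0; add h_3 = -9x_2^2 - 11/3x_2x_3 + 115/3x_2 - 4/3x_3 - 32 to the basis.

The other S-polynomials (S(f_1,h_3), S(f_2,h_3)) all reduce to 0 modulo the current basis, so we have a Gröbner basis.
Inter-reduce: drop elements whose leading term is divisible by another's, tail-reduce, and make monic.
Reduced Gröbner basis: {x_2^2 + 11/27x_2x_3 - 115/27x_2 + 4/27x_3 + 32/9, x_1 + 3x_2 - 6}.
Label its elements g_1 = x_2^2 + 11/27x_2x_3 - 115/27x_2 + 4/27x_3 + 32/9, g_2 = x_1 + 3x_2 - 6.

Reduce p = -2x_1^2 - 6x_1x_2 - 5x_3^2 + 15x_1 - 3x_3 - 3 modulo G:
  leading term x_1^2: subtract (-2x_1)·g_2 from -2x_1^2 - 6x_1x_2 - 5x_3^2 + 15x_1 - 3x_3 - 3 → -5x_3^2 + 3x_1 - 3x_3 - 3
  leading term x_3^2: no divisor's leading term divides it; move -5x_3^2 to the remainder.
  leading term x_1: subtract (3)·g_2 from 3x_1 - 3x_3 - 3 → -9x_2 - 3x_3 + 15
  leading term x_2: no divisor's leading term divides it; move -9x_2 to the remainder.
  leading term x_3: no divisor's leading term divides it; move -3x_3 to the remainder.
  leading term 1: no divisor's leading term divides it; move 15 to the remainder.
  normal form = -5x_3^2 - 9x_2 - 3x_3 + 15.
The normal form is nonzero, so p ∉ I. Since p minus its normal form lies in I, I + (p) = I + (r) where r = -5x_3^2 - 9x_2 - 3x_3 + 15; decide whether this ideal is the whole ring.
Run Buchberger on G together with r (pairs among the g_i already reduce to 0 since G is a Gröbner basis):
g_1 = x_2^2 + 11/27x_2x_3 - 115/27x_2 + 4/27x_3 + 32/9, LT = x_2^2.
g_2 = x_1 + 3x_2 - 6, LT = x_1.
r = -5x_3^2 - 9x_2 - 3x_3 + 15, LT = x_3^2.

The S-polynomials (S(g_1,g_2), S(g_1,r), S(g_2,r)) all reduce to 0 modulo the current basis, so we have a Gröbner basis.
Inter-reduce: drop elements whose leading term is divisible by another's, tail-reduce, and make monic.
Reduced Gröbner basis: {x_2^2 + 11/27x_2x_3 - 115/27x_2 + 4/27x_3 + 32/9, x_3^2 + 9/5x_2 + 3/5x_3 - 3, x_1 + 3x_2 - 6}.
The reduced Gröbner basis of I + (p) is {x_2^2 + 11/27x_2x_3 - 115/27x_2 + 4/27x_3 + 32/9, x_3^2 + 9/5x_2 + 3/5x_3 - 3, x_1 + 3x_2 - 6} ≠ {1}, a proper ideal, so the enlarged system stays consistent: p is independent of I, with normal form -5x_3^2 - 9x_2 - 3x_3 + 15.

Ideal membership is decidable via reduction modulo a Gröbner basis.

-2x_1^2 - 6x_1x_2 - 5x_3^2 + 15x_1 - 3x_3 - 3 is independent of I; its normal form modulo I is -5x_3^2 - 9x_2 - 3x_3 + 15.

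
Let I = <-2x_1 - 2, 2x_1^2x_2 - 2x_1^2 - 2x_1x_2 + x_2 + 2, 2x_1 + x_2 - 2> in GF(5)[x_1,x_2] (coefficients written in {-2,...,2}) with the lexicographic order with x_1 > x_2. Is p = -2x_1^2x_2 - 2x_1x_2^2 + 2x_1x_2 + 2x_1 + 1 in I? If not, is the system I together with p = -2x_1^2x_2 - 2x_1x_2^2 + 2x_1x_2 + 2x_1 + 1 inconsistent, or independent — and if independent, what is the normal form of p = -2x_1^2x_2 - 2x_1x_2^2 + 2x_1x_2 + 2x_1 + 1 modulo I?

-2x_1^2x_2 - 2x_1x_2^2 + 2x_1x_2 + 2x_1 + 1 lies in I (it reduces to 0).

First compute the reduced Gröbner basis of I by Buchberger's algorithm.
f_1 = -2x_1 - 2, LT = x_1.
f_2 = 2x_1^2x_2 - 2x_1^2 - 2x_1x_2 + x_2 + 2, LT = x_1^2x_2.
f_3 = 2x_1 + x_2 - 2, LT = x_1.

S(f_1,f_3): lcm = x_1. S = 2x_2 + 2.
  leading term x_2: no divisor's leading term divides it; move 2x_2 to the remainder.
  leading term 1: no divisor's leading term divides it; move 2 to the remainder.
  remainder 2x_2 + 2 ≠ 0; add h_4 = 2x_2 + 2 to the basis.

The other S-polynomials (S(f_1,f_2), S(f_2,f_3), S(f_1,h_4), S(f_2,h_4), S(f_3,h_4)) all reduce to 0 modulo the current basis, so we have a Gröbner basis.
Inter-reduce: drop elements whose leading term is divisible by another's, tail-reduce, and make monic.
Reduced Gröbner basis: {x_1 + 1, x_2 + 1}.
Label its elements g_1 = x_1 + 1, g_2 = x_2 + 1.

Reduce p = -2x_1^2x_2 - 2x_1x_2^2 + 2x_1x_2 + 2x_1 + 1 modulo G:
  leading term x_1^2x_2: subtract (-2x_1x_2)·g_1 from -2x_1^2x_2 - 2x_1x_2^2 + 2x_1x_2 + 2x_1 + 1 → -2x_1x_2^2 - x_1x_2 + 2x_1 + 1
  leading term x_1x_2^2: subtract (-2x_2^2)·g_1 from -2x_1x_2^2 - x_1x_2 + 2x_1 + 1 → -x_1x_2 + 2x_1 + 2x_2^2 + 1
  leading term x_1x_2: subtract (-x_2)·g_1 from -x_1x_2 + 2x_1 + 2x_2^2 + 1 → 2x_1 + 2x_2^2 + x_2 + 1
  leading term x_1: subtract (2)·g_1 from 2x_1 + 2x_2^2 + x_2 + 1 → 2x_2^2 + x_2 - 1
  leading term x_2^2: subtract (2x_2)·g_2 from 2x_2^2 + x_2 - 1 → -x_2 - 1
  leading term x_2: subtract (-1)·g_2 from -x_2 - 1 → 0
  normal form = 0.
Since the normal form is 0, p ∈ I.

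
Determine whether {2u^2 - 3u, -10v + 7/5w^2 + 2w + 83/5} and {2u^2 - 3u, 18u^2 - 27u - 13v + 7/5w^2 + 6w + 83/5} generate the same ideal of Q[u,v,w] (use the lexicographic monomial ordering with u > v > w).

No, the ideals differ.

Two ideals are equal iff their reduced Gröbner bases coincide (the reduced basis is unique for a fixed ordering).
Buchberger on the first generating set:
f_1 = 2u^2 - 3u, LT = u^2.
f_2 = -10v + 7/5w^2 + 2w + 83/5, LT = v.

The S-polynomials (S(f_1,f_2)) all reduce to 0 modulo the current basis, so we have a Gröbner basis.
Inter-reduce: drop elements whose leading term is divisible by another's, tail-reduce, and make monic.
Reduced Gröbner basis: {u^2 - 3/2u, v - 7/50w^2 - 1/5w - 83/50}.

Buchberger on the second generating set:
h_1 = 2u^2 - 3u, LT = u^2.
h_2 = 18u^2 - 27u - 13v + 7/5w^2 + 6w + 83/5, LT = u^2.

S(h_1,h_2): lcm = u^2. S = 13/18v - 7/90w^2 - 1/3w - 83/90.
  leading term v: no divisor's leading term divides it; move 13/18v to the remainder.
  leading term w^2: no divisor's leading term divides it; move -7/90w^2 to the remainder.
  leading term w: no divisor's leading term divides it; move -1/3w to the remainder.
  leading term 1: no divisor's leading term divides it; move -83/90 to the remainder.
  remainder 13/18v - 7/90w^2 - 1/3w - 83/90 ≠ 0; add k_3 = 13/18v - 7/90w^2 - 1/3w - 83/90 to the basis.

The other S-polynomials (S(h_1,k_3), S(h_2,k_3)) all reduce to 0 modulo the current basis, so we have a Gröbner basis.
Inter-reduce: drop elements whose leading term is divisible by another's, tail-reduce, and make monic.
Reduced Gröbner basis: {u^2 - 3/2u, v - 7/65w^2 - 6/13w - 83/65}.

These differ, so the ideals are not equal.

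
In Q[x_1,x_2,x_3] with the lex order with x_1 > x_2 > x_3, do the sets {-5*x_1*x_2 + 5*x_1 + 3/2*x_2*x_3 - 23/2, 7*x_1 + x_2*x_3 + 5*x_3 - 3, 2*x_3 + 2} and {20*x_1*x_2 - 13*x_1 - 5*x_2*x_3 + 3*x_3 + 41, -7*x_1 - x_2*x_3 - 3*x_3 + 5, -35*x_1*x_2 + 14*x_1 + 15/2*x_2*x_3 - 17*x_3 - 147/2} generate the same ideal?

Two ideals are equal iff their reduced Gröbner bases coincide (the reduced basis is unique for a fixed ordering).
Buchberger on the first generating set:
f_1 = -5*x_1*x_2 + 5*x_1 + 3/2*x_2*x_3 - 23/2, LT = x_1*x_2.
f_2 = 7*x_1 + x_2*x_3 + 5*x_3 - 3, LT = x_1.
f_3 = 2*x_3 + 2, LT = x_3.

S(f_1,f_2): lcm = x_1*x_2. S = -x_1 - 1/7*x_2**2*x_3 - 71/70*x_2*x_3 + 3/7*x_2 + 23/10.
  reduce S modulo (f_1, f_2, f_3):
  remainder 1/7*x_2**2 + 13/10*x_2 + 81/70 ≠ 0; add g_4 = 1/7*x_2**2 + 13/10*x_2 + 81/70 to the basis.

The other S-polynomials (S(f_1,f_3), S(f_2,f_3), S(f_1,g_4), S(f_2,g_4), S(f_3,g_4)) all reduce to 0 modulo the current basis, so we have a Gröbner basis.
Inter-reduce: drop elements whose leading term is divisible by another's, tail-reduce, and make monic.
Reduced Gröbner basis: {x_1 - 1/7*x_2 - 8/7, x_2**2 + 91/10*x_2 + 81/10, x_3 + 1}.

Buchberger on the second generating set:
h_1 = 20*x_1*x_2 - 13*x_1 - 5*x_2*x_3 + 3*x_3 + 41, LT = x_1*x_2.
h_2 = -7*x_1 - x_2*x_3 - 3*x_3 + 5, LT = x_1.
h_3 = -35*x_1*x_2 + 14*x_1 + 15/2*x_2*x_3 - 17*x_3 - 147/2, LT = x_1*x_2.

S(h_1,h_2): lcm = x_1*x_2. S = -13/20*x_1 - 1/7*x_2**2*x_3 - 19/28*x_2*x_3 + 5/7*x_2 + 3/20*x_3 + 41/20.
  reduce S modulo (h_1, h_2, h_3):
  remainder -1/7*x_2**2*x_3 - 41/70*x_2*x_3 + 5/7*x_2 + 3/7*x_3 + 111/70 ≠ 0; add k_4 = -1/7*x_2**2*x_3 - 41/70*x_2*x_3 + 5/7*x_2 + 3/7*x_3 + 111/70 to the basis.

S(h_1,h_3): lcm = x_1*x_2. S = -1/4*x_1 - 1/28*x_2*x_3 - 47/140*x_3 - 1/20.
  reduce S modulo (h_1, h_2, h_3, k_4):
  remainder -8/35*x_3 - 8/35 ≠ 0; add k_5 = -8/35*x_3 - 8/35 to the basis.

S(k_4,k_5): lcm = x_2**2*x_3. S = -x_2**2 + 41/10*x_2*x_3 - 5*x_2 - 3*x_3 - 111/10.
  reduce S modulo (h_1, h_2, h_3, k_4, k_5):
  remainder -x_2**2 - 91/10*x_2 - 81/10 ≠ 0; add k_6 = -x_2**2 - 91/10*x_2 - 81/10 to the basis.

The other S-polynomials (S(h_2,h_3), S(h_1,k_4), S(h_2,k_4), S(h_3,k_4), S(h_1,k_5), S(h_2,k_5), S(h_3,k_5), S(h_1,k_6), S(h_2,k_6), S(h_3,k_6), S(k_4,k_6), S(k_5,k_6)) all reduce to 0 modulo the current basis, so we have a Gröbner basis.
Inter-reduce: drop elements whose leading term is divisible by another's, tail-reduce, and make monic.
Reduced Gröbner basis: {x_1 - 1/7*x_2 - 8/7, x_2**2 + 91/10*x_2 + 81/10, x_3 + 1}.

Same reduced basis, so the two generating sets span the same ideal.

Yes, the ideals are equal.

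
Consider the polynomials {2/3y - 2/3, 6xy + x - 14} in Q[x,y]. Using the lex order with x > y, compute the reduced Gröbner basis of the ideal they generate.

f_1 = 2/3y - 2/3, LT = y.
f_2 = 6xy + x - 14, LT = xy.

S(f_1,f_2): lcm = xy. S = -7/6x + 7/3.
  reduce S modulo (f_1, f_2):
  remainder -7/6x + 7/3 ≠ 0; add g_3 = -7/6x + 7/3 to the basis.

The other S-polynomials (S(f_1,g_3), S(f_2,g_3)) all reduce to 0 modulo the current basis, so we have a Gröbner basis.
Inter-reduce: drop elements whose leading term is divisible by another's, tail-reduce, and make monic.

G = {x - 2, y - 1}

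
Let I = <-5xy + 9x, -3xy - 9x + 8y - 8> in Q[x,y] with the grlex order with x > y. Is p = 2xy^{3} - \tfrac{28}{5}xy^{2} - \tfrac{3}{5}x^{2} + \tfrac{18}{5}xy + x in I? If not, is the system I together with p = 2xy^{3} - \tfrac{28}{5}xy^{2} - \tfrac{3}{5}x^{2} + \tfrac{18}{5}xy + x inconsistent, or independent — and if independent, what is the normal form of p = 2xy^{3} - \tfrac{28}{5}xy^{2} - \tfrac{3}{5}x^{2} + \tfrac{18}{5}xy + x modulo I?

First compute the reduced Gröbner basis of I by Buchberger's algorithm.
f_1 = -5xy + 9x, LT = xy.
f_2 = -3xy - 9x + 8y - 8, LT = xy.

S(f_1,f_2): lcm = xy. S = -\tfrac{24}{5}x + \tfrac{8}{3}y - \tfrac{8}{3}.
  leading term x: no divisor's leading term divides it; move -\tfrac{24}{5}x to the remainder.
  leading term y: no divisor's leading term divides it; move \tfrac{8}{3}y to the remainder.
  leading term 1: no divisor's leading term divides it; move -\tfrac{8}{3} to the remainder.
  remainder -\tfrac{24}{5}x + \tfrac{8}{3}y - \tfrac{8}{3} ≠ 0; add h_3 = -\tfrac{24}{5}x + \tfrac{8}{3}y - \tfrac{8}{3} to the basis.

S(f_1,h_3): lcm = xy. S = \tfrac{5}{9}y^{2} - \tfrac{9}{5}x - \tfrac{5}{9}y.
  leading term y^{2}: no divisor's leading term divides it; move \tfrac{5}{9}y^{2} to the remainder.
  leading term x: subtract (\tfrac{3}{8})·h_3 from -\tfrac{9}{5}x - \tfrac{5}{9}y → -\tfrac{14}{9}y + 1
  leading term y: no divisor's leading term divides it; move -\tfrac{14}{9}y to the remainder.
  leading term 1: no divisor's leading term divides it; move 1 to the remainder.
  remainder \tfrac{5}{9}y^{2} - \tfrac{14}{9}y + 1 ≠ 0; add h_4 = \tfrac{5}{9}y^{2} - \tfrac{14}{9}y + 1 to the basis.

The other S-polynomials (S(f_2,h_3), S(f_1,h_4), S(f_2,h_4), S(h_3,h_4)) all reduce to 0 modulo the current basis, so we have a Gröbner basis.
Inter-reduce: drop elements whose leading term is divisible by another's, tail-reduce, and make monic.
Reduced Gröbner basis: {y^{2} - \tfrac{14}{5}y + \tfrac{9}{5}, x - \tfrac{5}{9}y + \tfrac{5}{9}}.
Label its elements g_1 = y^{2} - \tfrac{14}{5}y + \tfrac{9}{5}, g_2 = x - \tfrac{5}{9}y + \tfrac{5}{9}.

Reduce p = 2xy^{3} - \tfrac{28}{5}xy^{2} - \tfrac{3}{5}x^{2} + \tfrac{18}{5}xy + x modulo G:
  leading term xy^{3}: subtract (2xy)·g_1 from 2xy^{3} - \tfrac{28}{5}xy^{2} - \tfrac{3}{5}x^{2} + \tfrac{18}{5}xy + x → -\tfrac{3}{5}x^{2} + x
  leading term x^{2}: subtract (-\tfrac{3}{5}x)·g_2 from -\tfrac{3}{5}x^{2} + x → -\tfrac{1}{3}xy + \tfrac{4}{3}x
  leading term xy: subtract (-\tfrac{1}{3}y)·g_2 from -\tfrac{1}{3}xy + \tfrac{4}{3}x → -\tfrac{5}{27}y^{2} + \tfrac{4}{3}x + \tfrac{5}{27}y
  leading term y^{2}: subtract (-\tfrac{5}{27})·g_1 from -\tfrac{5}{27}y^{2} + \tfrac{4}{3}x + \tfrac{5}{27}y → \tfrac{4}{3}x - \tfrac{1}{3}y + \tfrac{1}{3}
  leading term x: subtract (\tfrac{4}{3})·g_2 from \tfrac{4}{3}x - \tfrac{1}{3}y + \tfrac{1}{3} → \tfrac{11}{27}y - \tfrac{11}{27}
  leading term y: no divisor's leading term divides it; move \tfrac{11}{27}y to the remainder.
  leading term 1: no divisor's leading term divides it; move -\tfrac{11}{27} to the remainder.
  normal form = \tfrac{11}{27}y - \tfrac{11}{27}.
The normal form is nonzero, so p ∉ I. Since p minus its normal form lies in I, I + (p) = I + (r) where r = \tfrac{11}{27}y - \tfrac{11}{27}; decide whether this ideal is the whole ring.
Run Buchberger on G together with r (pairs among the g_i already reduce to 0 since G is a Gröbner basis):
g_1 = y^{2} - \tfrac{14}{5}y + \tfrac{9}{5}, LT = y^{2}.
g_2 = x - \tfrac{5}{9}y + \tfrac{5}{9}, LT = x.
r = \tfrac{11}{27}y - \tfrac{11}{27}, LT = y.

The S-polynomials (S(g_1,g_2), S(g_1,r), S(g_2,r)) all reduce to 0 modulo the current basis, so we have a Gröbner basis.
Inter-reduce: drop elements whose leading term is divisible by another's, tail-reduce, and make monic.
Reduced Gröbner basis: {x, y - 1}.
The reduced Gröbner basis of I + (p) is {x, y - 1} ≠ {1}, a proper ideal, so the enlarged system stays consistent: p is independent of I, with normal form \tfrac{11}{27}y - \tfrac{11}{27}.

2xy^{3} - \tfrac{28}{5}xy^{2} - \tfrac{3}{5}x^{2} + \tfrac{18}{5}xy + x is independent of I; its normal form modulo I is \tfrac{11}{27}y - \tfrac{11}{27}.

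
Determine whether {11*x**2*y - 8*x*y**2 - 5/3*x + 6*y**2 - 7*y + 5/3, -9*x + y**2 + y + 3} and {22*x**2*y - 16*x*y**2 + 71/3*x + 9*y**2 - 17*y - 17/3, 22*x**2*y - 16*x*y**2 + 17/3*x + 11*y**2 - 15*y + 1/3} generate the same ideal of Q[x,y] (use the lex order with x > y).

Equality of ideals is decidable: compute both reduced Gröbner bases (unique for the ordering) and check whether they agree.
Buchberger on the first generating set:
f_1 = 11*x**2*y - 8*x*y**2 - 5/3*x + 6*y**2 - 7*y + 5/3, LT = x**2*y.
f_2 = -9*x + y**2 + y + 3, LT = x.

S(f_1,f_2): lcm = x**2*y. S = 1/9*x*y**3 - 61/99*x*y**2 + 1/3*x*y - 5/33*x + 6/11*y**2 - 7/11*y + 5/33.
  leading term x*y**3: subtract (-1/81*y**3)·f_2 from 1/9*x*y**3 - 61/99*x*y**2 + 1/3*x*y - 5/33*x + 6/11*y**2 - 7/11*y + 5/33 → -61/99*x*y**2 + 1/3*x*y - 5/33*x + 1/81*y**5 + 1/81*y**4 + 1/27*y**3 + 6/11*y**2 - 7/11*y + 5/33
  leading term x*y**2: subtract (61/891*y**2)·f_2 from -61/99*x*y**2 + 1/3*x*y - 5/33*x + 1/81*y**5 + 1/81*y**4 + 1/27*y**3 + 6/11*y**2 - 7/11*y + 5/33 → 1/3*x*y - 5/33*x + 1/81*y**5 - 50/891*y**4 - 28/891*y**3 + 101/297*y**2 - 7/11*y + 5/33
  leading term x*y: subtract (-1/27*y)·f_2 from 1/3*x*y - 5/33*x + 1/81*y**5 - 50/891*y**4 - 28/891*y**3 + 101/297*y**2 - 7/11*y + 5/33 → -5/33*x + 1/81*y**5 - 50/891*y**4 + 5/891*y**3 + 112/297*y**2 - 52/99*y + 5/33
  leading term x: subtract (5/297)·f_2 from -5/33*x + 1/81*y**5 - 50/891*y**4 + 5/891*y**3 + 112/297*y**2 - 52/99*y + 5/33 → 1/81*y**5 - 50/891*y**4 + 5/891*y**3 + 107/297*y**2 - 161/297*y + 10/99
  leading term y**5: no divisor's leading term divides it; move 1/81*y**5 to the remainder.
  leading term y**4: no divisor's leading term divides it; move -50/891*y**4 to the remainder.
  leading term y**3: no divisor's leading term divides it; move 5/891*y**3 to the remainder.
  leading term y**2: no divisor's leading term divides it; move 107/297*y**2 to the remainder.
  leading term y: no divisor's leading term divides it; move -161/297*y to the remainder.
  leading term 1: no divisor's leading term divides it; move 10/99 to the remainder.
  remainder 1/81*y**5 - 50/891*y**4 + 5/891*y**3 + 107/297*y**2 - 161/297*y + 10/99 ≠ 0; add g_3 = 1/81*y**5 - 50/891*y**4 + 5/891*y**3 + 107/297*y**2 - 161/297*y + 10/99 to the basis.

The other S-polynomials (S(f_1,g_3), S(f_2,g_3)) all reduce to 0 modulo the current basis, so we have a Gröbner basis.
Inter-reduce: drop elements whose leading term is divisible by another's, tail-reduce, and make monic.
Reduced Gröbner basis: {x - 1/9*y**2 - 1/9*y - 1/3, y**5 - 50/11*y**4 + 5/11*y**3 + 321/11*y**2 - 483/11*y + 90/11}.

Buchberger on the second generating set:
h_1 = 22*x**2*y - 16*x*y**2 + 71/3*x + 9*y**2 - 17*y - 17/3, LT = x**2*y.
h_2 = 22*x**2*y - 16*x*y**2 + 17/3*x + 11*y**2 - 15*y + 1/3, LT = x**2*y.

S(h_1,h_2): lcm = x**2*y. S = 9/11*x - 1/11*y**2 - 1/11*y - 3/11.
  leading term x: no divisor's leading term divides it; move 9/11*x to the remainder.
  leading term y**2: no divisor's leading term divides it; move -1/11*y**2 to the remainder.
  leading term y: no divisor's leading term divides it; move -1/11*y to the remainder.
  leading term 1: no divisor's leading term divides it; move -3/11 to the remainder.
  remainder 9/11*x - 1/11*y**2 - 1/11*y - 3/11 ≠ 0; add k_3 = 9/11*x - 1/11*y**2 - 1/11*y - 3/11 to the basis.

S(h_1,k_3): lcm = x**2*y. S = 1/9*x*y**3 - 61/99*x*y**2 + 1/3*x*y + 71/66*x + 9/22*y**2 - 17/22*y - 17/66.
  leading term x*y**3: subtract (11/81*y**3)·k_3 from 1/9*x*y**3 - 61/99*x*y**2 + 1/3*x*y + 71/66*x + 9/22*y**2 - 17/22*y - 17/66 → -61/99*x*y**2 + 1/3*x*y + 71/66*x + 1/81*y**5 + 1/81*y**4 + 1/27*y**3 + 9/22*y**2 - 17/22*y - 17/66
  leading term x*y**2: subtract (-61/81*y**2)·k_3 from -61/99*x*y**2 + 1/3*x*y + 71/66*x + 1/81*y**5 + 1/81*y**4 + 1/27*y**3 + 9/22*y**2 - 17/22*y - 17/66 → 1/3*x*y + 71/66*x + 1/81*y**5 - 50/891*y**4 - 28/891*y**3 + 11/54*y**2 - 17/22*y - 17/66
  leading term x*y: subtract (11/27*y)·k_3 from 1/3*x*y + 71/66*x + 1/81*y**5 - 50/891*y**4 - 28/891*y**3 + 11/54*y**2 - 17/22*y - 17/66 → 71/66*x + 1/81*y**5 - 50/891*y**4 + 5/891*y**3 + 13/54*y**2 - 131/198*y - 17/66
  leading term x: subtract (71/54)·k_3 from 71/66*x + 1/81*y**5 - 50/891*y**4 + 5/891*y**3 + 13/54*y**2 - 131/198*y - 17/66 → 1/81*y**5 - 50/891*y**4 + 5/891*y**3 + 107/297*y**2 - 161/297*y + 10/99
  leading term y**5: no divisor's leading term divides it; move 1/81*y**5 to the remainder.
  leading term y**4: no divisor's leading term divides it; move -50/891*y**4 to the remainder.
  leading term y**3: no divisor's leading term divides it; move 5/891*y**3 to the remainder.
  leading term y**2: no divisor's leading term divides it; move 107/297*y**2 to the remainder.
  leading term y: no divisor's leading term divides it; move -161/297*y to the remainder.
  leading term 1: no divisor's leading term divides it; move 10/99 to the remainder.
  remainder 1/81*y**5 - 50/891*y**4 + 5/891*y**3 + 107/297*y**2 - 161/297*y + 10/99 ≠ 0; add k_4 = 1/81*y**5 - 50/891*y**4 + 5/891*y**3 + 107/297*y**2 - 161/297*y + 10/99 to the basis.

The other S-polynomials (S(h_2,k_3), S(h_1,k_4), S(h_2,k_4), S(k_3,k_4)) all reduce to 0 modulo the current basis, so we have a Gröbner basis.
Inter-reduce: drop elements whose leading term is divisible by another's, tail-reduce, and make monic.
Reduced Gröbner basis: {x - 1/9*y**2 - 1/9*y - 1/3, y**5 - 50/11*y**4 + 5/11*y**3 + 321/11*y**2 - 483/11*y + 90/11}.

These coincide, so the ideals are equal.

Yes, the ideals are equal.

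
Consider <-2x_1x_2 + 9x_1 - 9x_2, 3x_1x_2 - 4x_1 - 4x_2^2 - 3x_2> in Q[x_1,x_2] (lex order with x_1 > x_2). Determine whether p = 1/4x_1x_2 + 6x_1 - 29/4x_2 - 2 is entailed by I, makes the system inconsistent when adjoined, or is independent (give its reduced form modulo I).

First compute the reduced Gröbner basis of I by Buchberger's algorithm.
f_1 = -2x_1x_2 + 9x_1 - 9x_2, LT = x_1x_2.
f_2 = 3x_1x_2 - 4x_1 - 4x_2^2 - 3x_2, LT = x_1x_2.

S(f_1,f_2): lcm = x_1x_2. S = -19/6x_1 + 4/3x_2^2 + 11/2x_2.
  reduce S modulo (f_1, f_2):
  remainder -19/6x_1 + 4/3x_2^2 + 11/2x_2 ≠ 0; add h_3 = -19/6x_1 + 4/3x_2^2 + 11/2x_2 to the basis.

S(f_1,h_3): lcm = x_1x_2. S = -9/2x_1 + 8/19x_2^3 + 33/19x_2^2 + 9/2x_2.
  reduce S modulo (f_1, f_2, h_3):
  remainder 8/19x_2^3 - 3/19x_2^2 - 63/19x_2 ≠ 0; add h_4 = 8/19x_2^3 - 3/19x_2^2 - 63/19x_2 to the basis.

The other S-polynomials (S(f_2,h_3), S(f_1,h_4), S(f_2,h_4), S(h_3,h_4)) all reduce to 0 modulo the current basis, so we have a Gröbner basis.
Inter-reduce: drop elements whose leading term is divisible by another's, tail-reduce, and make monic.
Reduced Gröbner basis: {x_1 - 8/19x_2^2 - 33/19x_2, x_2^3 - 3/8x_2^2 - 63/8x_2}.
Label its elements g_1 = x_1 - 8/19x_2^2 - 33/19x_2, g_2 = x_2^3 - 3/8x_2^2 - 63/8x_2.

Reduce p = 1/4x_1x_2 + 6x_1 - 29/4x_2 - 2 modulo G:
  leading term x_1x_2: subtract (1/4x_2)·g_1 from 1/4x_1x_2 + 6x_1 - 29/4x_2 - 2 → 6x_1 + 2/19x_2^3 + 33/76x_2^2 - 29/4x_2 - 2
  leading term x_1: subtract (6)·g_1 from 6x_1 + 2/19x_2^3 + 33/76x_2^2 - 29/4x_2 - 2 → 2/19x_2^3 + 225/76x_2^2 + 241/76x_2 - 2
  leading term x_2^3: subtract (2/19)·g_2 from 2/19x_2^3 + 225/76x_2^2 + 241/76x_2 - 2 → 3x_2^2 + 4x_2 - 2
  leading term x_2^2: no divisor's leading term divides it; move 3x_2^2 to the remainder.
  leading term x_2: no divisor's leading term divides it; move 4x_2 to the remainder.
  leading term 1: no divisor's leading term divides it; move -2 to the remainder.
  normal form = 3x_2^2 + 4x_2 - 2.
The normal form is nonzero, so p ∉ I. Since p minus its normal form lies in I, I + (p) = I + (r) where r = 3x_2^2 + 4x_2 - 2; decide whether this ideal is the whole ring.
Run Buchberger on G together with r (pairs among the g_i already reduce to 0 since G is a Gröbner basis):
g_1 = x_1 - 8/19x_2^2 - 33/19x_2, LT = x_1.
g_2 = x_2^3 - 3/8x_2^2 - 63/8x_2, LT = x_2^3.
r = 3x_2^2 + 4x_2 - 2, LT = x_2^2.

S(g_2,r): lcm = x_2^3. S = -41/24x_2^2 - 173/24x_2.
  reduce S modulo (g_1, g_2, r):
  remainder -355/72x_2 - 41/36 ≠ 0; add m_4 = -355/72x_2 - 41/36 to the basis.

S(g_2,m_4): lcm = x_2^3. S = -1721/2840x_2^2 - 63/8x_2.
  reduce S modulo (g_1, g_2, r, m_4):
  remainder 154808/126025 ≠ 0; add m_5 = 154808/126025 to the basis.

The other S-polynomials (S(g_1,g_2), S(g_1,r), S(g_1,m_4), S(r,m_4), S(g_1,m_5), S(g_2,m_5), S(r,m_5), S(m_4,m_5)) all reduce to 0 modulo the current basis, so we have a Gröbner basis.
Inter-reduce: drop elements whose leading term is divisible by another's, tail-reduce, and make monic.
Reduced Gröbner basis: {1}.
The reduced Gröbner basis of I + (p) is {1}: the ideal is the whole ring, so the enlarged system has no common solution — adjoining p is inconsistent.

Ideal membership is decidable via reduction modulo a Gröbner basis.

Adjoining 1/4x_1x_2 + 6x_1 - 29/4x_2 - 2 makes the ideal the whole ring: the system is inconsistent.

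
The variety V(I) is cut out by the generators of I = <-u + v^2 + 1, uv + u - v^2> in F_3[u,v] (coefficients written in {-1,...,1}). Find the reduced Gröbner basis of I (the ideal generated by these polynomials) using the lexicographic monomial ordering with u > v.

G = {u - v^2 - 1, v^3 + v + 1}

f_1 = -u + v^2 + 1, LT = u.
f_2 = uv + u - v^2, LT = uv.

S(f_1,f_2): lcm = uv. S = -u - v^3 + v^2 - v.
  reduce S modulo (f_1, f_2):
  remainder -v^3 - v - 1 ≠ 0; add g_3 = -v^3 - v - 1 to the basis.

The other S-polynomials (S(f_1,g_3), S(f_2,g_3)) all reduce to 0 modulo the current basis, so we have a Gröbner basis.
Inter-reduce: drop elements whose leading term is divisible by another's, tail-reduce, and make monic.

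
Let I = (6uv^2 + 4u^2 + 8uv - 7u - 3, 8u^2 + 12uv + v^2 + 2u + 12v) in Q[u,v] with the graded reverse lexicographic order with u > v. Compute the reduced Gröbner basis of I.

f_1 = 6uv^2 + 4u^2 + 8uv - 7u - 3, LT = uv^2.
f_2 = 8u^2 + 12uv + v^2 + 2u + 12v, LT = u^2.

S(f_1,f_2): lcm = u^2v^2. S = -3/2uv^3 - 1/8v^4 + 2/3u^3 + 4/3u^2v - 1/4uv^2 - 3/2v^3 - 7/6u^2 - 1/2u.
  leading term uv^3: subtract (-1/4v)·f_1 from -3/2uv^3 - 1/8v^4 + 2/3u^3 + 4/3u^2v - 1/4uv^2 - 3/2v^3 - 7/6u^2 - 1/2u → -1/8v^4 + 2/3u^3 + 7/3u^2v + 7/4uv^2 - 3/2v^3 - 7/6u^2 - 7/4uv - 1/2u - 3/4v
  leading term v^4: no divisor's leading term divides it; move -1/8v^4 to the remainder.
  leading term u^3: subtract (1/12u)·f_2 from 2/3u^3 + 7/3u^2v + 7/4uv^2 - 3/2v^3 - 7/6u^2 - 7/4uv - 1/2u - 3/4v → 4/3u^2v + 5/3uv^2 - 3/2v^3 - 4/3u^2 - 11/4uv - 1/2u - 3/4v
  leading term u^2v: subtract (1/6v)·f_2 from 4/3u^2v + 5/3uv^2 - 3/2v^3 - 4/3u^2 - 11/4uv - 1/2u - 3/4v → -1/3uv^2 - 5/3v^3 - 4/3u^2 - 37/12uv - 2v^2 - 1/2u - 3/4v
  leading term uv^2: subtract (-1/18)·f_1 from -1/3uv^2 - 5/3v^3 - 4/3u^2 - 37/12uv - 2v^2 - 1/2u - 3/4v → -5/3v^3 - 10/9u^2 - 95/36uv - 2v^2 - 8/9u - 3/4v - 1/6
  leading term v^3: no divisor's leading term divides it; move -5/3v^3 to the remainder.
  leading term u^2: subtract (-5/36)·f_2 from -10/9u^2 - 95/36uv - 2v^2 - 8/9u - 3/4v - 1/6 → -35/36uv - 67/36v^2 - 11/18u + 11/12v - 1/6
  leading term uv: no divisor's leading term divides it; move -35/36uv to the remainder.
  leading term v^2: no divisor's leading term divides it; move -67/36v^2 to the remainder.
  leading term u: no divisor's leading term divides it; move -11/18u to the remainder.
  leading term v: no divisor's leading term divides it; move 11/12v to the remainder.
  leading term 1: no divisor's leading term divides it; move -1/6 to the remainder.
  remainder -1/8v^4 - 5/3v^3 - 35/36uv - 67/36v^2 - 11/18u + 11/12v - 1/6 ≠ 0; add g_3 = -1/8v^4 - 5/3v^3 - 35/36uv - 67/36v^2 - 11/18u + 11/12v - 1/6 to the basis.

S(f_1,g_3): lcm = uv^4. S = 2/3u^2v^2 - 12uv^3 - 70/9u^2v - 289/18uv^2 - 44/9u^2 + 22/3uv - 1/2v^2 - 4/3u.
  leading term u^2v^2: subtract (1/9u)·f_1 from 2/3u^2v^2 - 12uv^3 - 70/9u^2v - 289/18uv^2 - 44/9u^2 + 22/3uv - 1/2v^2 - 4/3u → -12uv^3 - 4/9u^3 - 26/3u^2v - 289/18uv^2 - 37/9u^2 + 22/3uv - 1/2v^2 - u
  leading term uv^3: subtract (-2v)·f_1 from -12uv^3 - 4/9u^3 - 26/3u^2v - 289/18uv^2 - 37/9u^2 + 22/3uv - 1/2v^2 - u → -4/9u^3 - 2/3u^2v - 1/18uv^2 - 37/9u^2 - 20/3uv - 1/2v^2 - u - 6v
  leading term u^3: subtract (-1/18u)·f_2 from -4/9u^3 - 2/3u^2v - 1/18uv^2 - 37/9u^2 - 20/3uv - 1/2v^2 - u - 6v → -4u^2 - 6uv - 1/2v^2 - u - 6v
  leading term u^2: subtract (-1/2)·f_2 from -4u^2 - 6uv - 1/2v^2 - u - 6v → 0
  remainder 0.

S(f_2,g_3): leading monomials are coprime, so the S-polynomial reduces to 0 (Buchberger's first criterion).
Every S-polynomial of the final basis reduces to 0, so we have a Gröbner basis.

G = {v^4 + 40/3v^3 + 70/9uv + 134/9v^2 + 44/9u - 22/3v + 4/3, uv^2 + 1/3uv - 1/12v^2 - 4/3u - v - 1/2, u^2 + 3/2uv + 1/8v^2 + 1/4u + 3/2v}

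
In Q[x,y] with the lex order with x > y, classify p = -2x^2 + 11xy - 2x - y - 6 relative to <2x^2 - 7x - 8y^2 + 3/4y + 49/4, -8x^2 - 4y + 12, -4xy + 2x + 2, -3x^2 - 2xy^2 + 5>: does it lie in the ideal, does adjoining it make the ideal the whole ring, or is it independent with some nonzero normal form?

-2x^2 + 11xy - 2x - y - 6 lies in I (it reduces to 0).

First compute the reduced Gröbner basis of I by Buchberger's algorithm.
f_1 = 2x^2 - 7x - 8y^2 + 3/4y + 49/4, LT = x^2.
f_2 = -8x^2 - 4y + 12, LT = x^2.
f_3 = -4xy + 2x + 2, LT = xy.
f_4 = -3x^2 - 2xy^2 + 5, LT = x^2.

S(f_1,f_2): lcm = x^2. S = -7/2x - 4y^2 - 1/8y + 61/8.
  leading term x: no divisor's leading term divides it; move -7/2x to the remainder.
  leading term y^2: no divisor's leading term divides it; move -4y^2 to the remainder.
  leading term y: no divisor's leading term divides it; move -1/8y to the remainder.
  leading term 1: no divisor's leading term divides it; move 61/8 to the remainder.
  remainder -7/2x - 4y^2 - 1/8y + 61/8 ≠ 0; add h_5 = -7/2x - 4y^2 - 1/8y + 61/8 to the basis.

S(f_1,f_3): lcm = x^2y. S = 1/2x^2 - 7/2xy + 1/2x - 4y^3 + 3/8y^2 + 49/8y.
  leading term x^2: subtract (1/4)·f_1 from 1/2x^2 - 7/2xy + 1/2x - 4y^3 + 3/8y^2 + 49/8y → -7/2xy + 9/4x - 4y^3 + 19/8y^2 + 95/16y - 49/16
  leading term xy: subtract (7/8)·f_3 from -7/2xy + 9/4x - 4y^3 + 19/8y^2 + 95/16y - 49/16 → 1/2x - 4y^3 + 19/8y^2 + 95/16y - 77/16
  leading term x: subtract (-1/7)·h_5 from 1/2x - 4y^3 + 19/8y^2 + 95/16y - 77/16 → -4y^3 + 101/56y^2 + 663/112y - 417/112
  leading term y^3: no divisor's leading term divides it; move -4y^3 to the remainder.
  leading term y^2: no divisor's leading term divides it; move 101/56y^2 to the remainder.
  leading term y: no divisor's leading term divides it; move 663/112y to the remainder.
  leading term 1: no divisor's leading term divides it; move -417/112 to the remainder.
  remainder -4y^3 + 101/56y^2 + 663/112y - 417/112 ≠ 0; add h_6 = -4y^3 + 101/56y^2 + 663/112y - 417/112 to the basis.

S(f_1,f_4): lcm = x^2. S = -2/3xy^2 - 7/2x - 4y^2 + 3/8y + 187/24.
  leading term xy^2: subtract (1/6y)·f_3 from -2/3xy^2 - 7/2x - 4y^2 + 3/8y + 187/24 → -1/3xy - 7/2x - 4y^2 + 1/24y + 187/24
  leading term xy: subtract (1/12)·f_3 from -1/3xy - 7/2x - 4y^2 + 1/24y + 187/24 → -11/3x - 4y^2 + 1/24y + 61/8
  leading term x: subtract (22/21)·h_5 from -11/3x - 4y^2 + 1/24y + 61/8 → 4/21y^2 + 29/168y - 61/168
  leading term y^2: no divisor's leading term divides it; move 4/21y^2 to the remainder.
  leading term y: no divisor's leading term divides it; move 29/168y to the remainder.
  leading term 1: no divisor's leading term divides it; move -61/168 to the remainder.
  remainder 4/21y^2 + 29/168y - 61/168 ≠ 0; add h_7 = 4/21y^2 + 29/168y - 61/168 to the basis.

S(f_2,f_3): lcm = x^2y. S = 1/2x^2 + 1/2x + 1/2y^2 - 3/2y.
  leading term x^2: subtract (1/4)·f_1 from 1/2x^2 + 1/2x + 1/2y^2 - 3/2y → 9/4x + 5/2y^2 - 27/16y - 49/16
  leading term x: subtract (-9/14)·h_5 from 9/4x + 5/2y^2 - 27/16y - 49/16 → -1/14y^2 - 99/56y + 103/56
  leading term y^2: subtract (-3/8)·h_7 from -1/14y^2 - 99/56y + 103/56 → -109/64y + 109/64
  leading term y: no divisor's leading term divides it; move -109/64y to the remainder.
  leading term 1: no divisor's leading term divides it; move 109/64 to the remainder.
  remainder -109/64y + 109/64 ≠ 0; add h_8 = -109/64y + 109/64 to the basis.

The other S-polynomials (S(f_2,f_4), S(f_3,f_4), S(f_1,h_5), S(f_2,h_5), S(f_3,h_5), S(f_4,h_5), S(f_1,h_6), S(f_2,h_6), S(f_3,h_6), S(f_4,h_6), S(h_5,h_6), S(f_1,h_7), S(f_2,h_7), S(f_3,h_7), S(f_4,h_7), S(h_5,h_7), S(h_6,h_7), S(f_1,h_8), S(f_2,h_8), S(f_3,h_8), S(f_4,h_8), S(h_5,h_8), S(h_6,h_8), S(h_7,h_8)) all reduce to 0 modulo the current basis, so we have a Gröbner basis.
Inter-reduce: drop elements whose leading term is divisible by another's, tail-reduce, and make monic.
Reduced Gröbner basis: {x - 1, y - 1}.
Label its elements g_1 = x - 1, g_2 = y - 1.

Reduce p = -2x^2 + 11xy - 2x - y - 6 modulo G:
  leading term x^2: subtract (-2x)·g_1 from -2x^2 + 11xy - 2x - y - 6 → 11xy - 4x - y - 6
  leading term xy: subtract (11y)·g_1 from 11xy - 4x - y - 6 → -4x + 10y - 6
  leading term x: subtract (-4)·g_1 from -4x + 10y - 6 → 10y - 10
  leading term y: subtract (10)·g_2 from 10y - 10 → 0
  normal form = 0.
Since the normal form is 0, p ∈ I.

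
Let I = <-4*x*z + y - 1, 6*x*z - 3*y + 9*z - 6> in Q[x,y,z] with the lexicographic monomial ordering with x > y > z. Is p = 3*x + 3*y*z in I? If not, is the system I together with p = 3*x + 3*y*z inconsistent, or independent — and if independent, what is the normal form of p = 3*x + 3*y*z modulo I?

First compute the reduced Gröbner basis of I by Buchberger's algorithm.
f_1 = -4*x*z + y - 1, LT = x*z.
f_2 = 6*x*z - 3*y + 9*z - 6, LT = x*z.

S(f_1,f_2): lcm = x*z. S = 1/4*y - 3/2*z + 5/4.
  reduce S modulo (f_1, f_2):
  remainder 1/4*y - 3/2*z + 5/4 ≠ 0; add h_3 = 1/4*y - 3/2*z + 5/4 to the basis.

The other S-polynomials (S(f_1,h_3), S(f_2,h_3)) all reduce to 0 modulo the current basis, so we have a Gröbner basis.
Inter-reduce: drop elements whose leading term is divisible by another's, tail-reduce, and make monic.
Reduced Gröbner basis: {x*z - 3/2*z + 3/2, y - 6*z + 5}.
Label its elements g_1 = x*z - 3/2*z + 3/2, g_2 = y - 6*z + 5.

Reduce p = 3*x + 3*y*z modulo G:
  leading term x: no divisor's leading term divides it; move 3*x to the remainder.
  leading term y*z: subtract (3*z)·g_2 from 3*y*z → 18*z**2 - 15*z
  leading term z**2: no divisor's leading term divides it; move 18*z**2 to the remainder.
  leading term z: no divisor's leading term divides it; move -15*z to the remainder.
  normal form = 3*x + 18*z**2 - 15*z.
The normal form is nonzero, so p ∉ I. Since p minus its normal form lies in I, I + (p) = I + (r) where r = 3*x + 18*z**2 - 15*z; decide whether this ideal is the whole ring.
Run Buchberger on G together with r (pairs among the g_i already reduce to 0 since G is a Gröbner basis):
g_1 = x*z - 3/2*z + 3/2, LT = x*z.
g_2 = y - 6*z + 5, LT = y.
r = 3*x + 18*z**2 - 15*z, LT = x.

S(g_1,r): lcm = x*z. S = -6*z**3 + 5*z**2 - 3/2*z + 3/2.
  reduce S modulo (g_1, g_2, r):
  remainder -6*z**3 + 5*z**2 - 3/2*z + 3/2 ≠ 0; add m_4 = -6*z**3 + 5*z**2 - 3/2*z + 3/2 to the basis.

The other S-polynomials (S(g_1,g_2), S(g_2,r), S(g_1,m_4), S(g_2,m_4), S(r,m_4)) all reduce to 0 modulo the current basis, so we have a Gröbner basis.
Inter-reduce: drop elements whose leading term is divisible by another's, tail-reduce, and make monic.
Reduced Gröbner basis: {x + 6*z**2 - 5*z, y - 6*z + 5, z**3 - 5/6*z**2 + 1/4*z - 1/4}.
The reduced Gröbner basis of I + (p) is {x + 6*z**2 - 5*z, y - 6*z + 5, z**3 - 5/6*z**2 + 1/4*z - 1/4} ≠ {1}, a proper ideal, so the enlarged system stays consistent: p is independent of I, with normal form 3*x + 18*z**2 - 15*z.

3*x + 3*y*z is independent of I; its normal form modulo I is 3*x + 18*z**2 - 15*z.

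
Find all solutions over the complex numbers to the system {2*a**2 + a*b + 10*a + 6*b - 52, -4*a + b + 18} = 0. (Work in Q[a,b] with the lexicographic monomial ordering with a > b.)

{(-20/3, -134/3), (4, -2)}

Compute a lex Gröbner basis by Buchberger's algorithm.
f_1 = 2*a**2 + a*b + 10*a + 6*b - 52, LT = a**2.
f_2 = -4*a + b + 18, LT = a.

S(f_1,f_2): lcm = a**2. S = 3/4*a*b + 19/2*a + 3*b - 26.
  reduce S modulo (f_1, f_2):
  remainder 3/16*b**2 + 35/4*b + 67/4 ≠ 0; add h_3 = 3/16*b**2 + 35/4*b + 67/4 to the basis.

The other S-polynomials (S(f_1,h_3), S(f_2,h_3)) all reduce to 0 modulo the current basis, so we have a Gröbner basis.
Inter-reduce: drop elements whose leading term is divisible by another's, tail-reduce, and make monic.
Reduced Gröbner basis: {a - 1/4*b - 9/2, b**2 + 140/3*b + 268/3}.

The lex basis is triangular: the last element involves only b. Solving b**2 + 140/3*b + 268/3 = 0 gives b ∈ {-134/3, -2}; substituting each value into the earlier elements determines the remaining variables.
  b = -134/3: the earlier basis element becomes a + 20/3 = 0, giving a = -20/3 — point (-20/3, -134/3).
  b = -2: the earlier basis element becomes a - 4 = 0, giving a = 4 — point (4, -2).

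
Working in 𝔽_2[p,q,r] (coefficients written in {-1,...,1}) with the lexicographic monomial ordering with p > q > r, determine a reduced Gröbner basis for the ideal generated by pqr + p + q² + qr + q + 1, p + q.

G = {p + q, q²r + q² + qr + 1}

f_1 = pqr + p + q² + qr + q + 1, LT = pqr.
f_2 = p + q, LT = p.

S(f_1,f_2): lcm = pqr. S = p + q²r + q² + qr + q + 1.
  leading term p: subtract (1)·f_2 from p + q²r + q² + qr + q + 1 → q²r + q² + qr + 1
  leading term q²r: no divisor's leading term divides it; move q²r to the remainder.
  leading term q²: no divisor's leading term divides it; move q² to the remainder.
  leading term qr: no divisor's leading term divides it; move qr to the remainder.
  leading term 1: no divisor's leading term divides it; move 1 to the remainder.
  remainder q²r + q² + qr + 1 ≠ 0; add g_3 = q²r + q² + qr + 1 to the basis.

The other S-polynomials (S(f_1,g_3), S(f_2,g_3)) all reduce to 0 modulo the current basis, so we have a Gröbner basis.
Inter-reduce: drop elements whose leading term is divisible by another's, tail-reduce, and make monic.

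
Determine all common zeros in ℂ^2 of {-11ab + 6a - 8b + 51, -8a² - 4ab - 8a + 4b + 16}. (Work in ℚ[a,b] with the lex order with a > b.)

{(1, 3), (-3/2 + sqrt(737)*I/22, -1 - sqrt(737)*I/11), (-3/2 - sqrt(737)*I/22, -1 + sqrt(737)*I/11)}

Compute a lex Gröbner basis by Buchberger's algorithm.
f_1 = -11ab + 6a - 8b + 51, LT = ab.
f_2 = -8a² - 4ab - 8a + 4b + 16, LT = a².

S(f_1,f_2): lcm = a²b. S = -6/11a² - ½ab² - 3/11ab - 51/11a + ½b² + 2b.
  leading term a²: subtract (3/44)·f_2 from -6/11a² - ½ab² - 3/11ab - 51/11a + ½b² + 2b → -½ab² - 45/11a + ½b² + 19/11b - 12/11
  leading term ab²: subtract (1/22b)·f_1 from -½ab² - 45/11a + ½b² + 19/11b - 12/11 → -3/11ab - 45/11a + 19/22b² - 13/22b - 12/11
  leading term ab: subtract (3/121)·f_1 from -3/11ab - 45/11a + 19/22b² - 13/22b - 12/11 → -513/121a + 19/22b² - 95/242b - 285/121
  leading term a: no divisor's leading term divides it; move -513/121a to the remainder.
  leading term b²: no divisor's leading term divides it; move 19/22b² to the remainder.
  leading term b: no divisor's leading term divides it; move -95/242b to the remainder.
  leading term 1: no divisor's leading term divides it; move -285/121 to the remainder.
  remainder -513/121a + 19/22b² - 95/242b - 285/121 ≠ 0; add h_3 = -513/121a + 19/22b² - 95/242b - 285/121 to the basis.

S(f_1,h_3): lcm = ab. S = -6/11a + 11/54b³ - 5/54b² + 17/99b - 51/11.
  leading term a: subtract (22/171)·h_3 from -6/11a + 11/54b³ - 5/54b² + 17/99b - 51/11 → 11/54b³ - 11/54b² + 2/9b - 13/3
  leading term b³: no divisor's leading term divides it; move 11/54b³ to the remainder.
  leading term b²: no divisor's leading term divides it; move -11/54b² to the remainder.
  leading term b: no divisor's leading term divides it; move 2/9b to the remainder.
  leading term 1: no divisor's leading term divides it; move -13/3 to the remainder.
  remainder 11/54b³ - 11/54b² + 2/9b - 13/3 ≠ 0; add h_4 = 11/54b³ - 11/54b² + 2/9b - 13/3 to the basis.

The other S-polynomials (S(f_2,h_3), S(f_1,h_4), S(f_2,h_4), S(h_3,h_4)) all reduce to 0 modulo the current basis, so we have a Gröbner basis.
Inter-reduce: drop elements whose leading term is divisible by another's, tail-reduce, and make monic.
Reduced Gröbner basis: {a - 11/54b² + 5/54b + 5/9, b³ - b² + 12/11b - 234/11}.

Since the basis is lex-ordered, b³ - b² + 12/11b - 234/11 is univariate in b. Its roots are {3, -1 - sqrt(737)*I/11, -1 + sqrt(737)*I/11}. Back-substituting each root into the other basis elements fixes the other coordinates.
  b = 3: the earlier basis element becomes a - 1 = 0, giving a = 1 — point (1, 3).
  b = -1 - sqrt(737)*I/11: the earlier basis element becomes a + 3/2 - sqrt(737)*I/22 = 0, giving a = -3/2 + sqrt(737)*I/22 — point (-3/2 + sqrt(737)*I/22, -1 - sqrt(737)*I/11).
  b = -1 + sqrt(737)*I/11: the earlier basis element becomes a + 3/2 + sqrt(737)*I/22 = 0, giving a = -3/2 - sqrt(737)*I/22 — point (-3/2 - sqrt(737)*I/22, -1 + sqrt(737)*I/11).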